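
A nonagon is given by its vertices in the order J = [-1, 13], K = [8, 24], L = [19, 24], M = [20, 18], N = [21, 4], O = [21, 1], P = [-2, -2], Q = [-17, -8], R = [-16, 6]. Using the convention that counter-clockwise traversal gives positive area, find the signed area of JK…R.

-690.5

Σ = (-128) + (-264) + (-138) + (-298) + (-63) + (-40) + (-18) + (-230) + (-202) = -1381
Signed area = Σ/2 = -690.5 (negative ⇒ clockwise traversal).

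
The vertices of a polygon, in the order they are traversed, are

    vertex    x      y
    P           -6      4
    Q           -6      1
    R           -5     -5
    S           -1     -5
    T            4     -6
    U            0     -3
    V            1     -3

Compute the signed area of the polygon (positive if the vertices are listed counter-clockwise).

Apply the shoelace formula: 2A = Σ (x_i·y_{i+1} − x_{i+1}·y_i), indices taken mod 7.
Cross-terms: 18, 35, 20, 26, -12, 3, -14  ⇒  Σ = 76
Signed area = Σ/2 = 38 (positive ⇒ counter-clockwise traversal).

38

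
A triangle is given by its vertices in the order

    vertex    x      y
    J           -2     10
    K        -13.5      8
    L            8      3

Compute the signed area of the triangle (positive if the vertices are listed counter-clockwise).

Σ = (119) + (-104.5) + (86) = 100.5
Signed area = Σ/2 = 50.25 (positive ⇒ counter-clockwise traversal).

50.25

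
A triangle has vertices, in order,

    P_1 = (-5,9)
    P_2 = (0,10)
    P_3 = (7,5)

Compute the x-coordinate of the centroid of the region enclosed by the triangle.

2/3

Apply the shoelace formula. First the cross-terms c_i = x_i·y_{i+1} − x_{i+1}·y_i:
  -50, -70, 88  ⇒  2A = -32, A = -16.
Then Σ (x_i + x_{i+1})·c_i = -64, so x̄ = -64 / (6·(-16)) = 2/3.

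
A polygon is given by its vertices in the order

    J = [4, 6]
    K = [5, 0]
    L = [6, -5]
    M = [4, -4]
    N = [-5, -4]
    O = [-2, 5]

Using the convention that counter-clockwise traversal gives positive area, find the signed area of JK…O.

-80

Apply Gauss's area formula: 2A = Σ (x_i·y_{i+1} − x_{i+1}·y_i), indices taken mod 6.
Cross-terms: -30, -25, -4, -36, -33, -32  ⇒  Σ = -160
Signed area = Σ/2 = -80 (negative ⇒ clockwise traversal).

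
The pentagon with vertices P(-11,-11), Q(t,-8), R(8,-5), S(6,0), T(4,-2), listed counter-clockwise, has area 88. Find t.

Write out the shoelace sum; only the two edges meeting at Q involve t:
2·Area = [((-11)·(-8) − t·(-11)) + (t·(-5) − 8·(-8))] + -48
       = 6·t + 104 = 176
⇒ t = 12.

12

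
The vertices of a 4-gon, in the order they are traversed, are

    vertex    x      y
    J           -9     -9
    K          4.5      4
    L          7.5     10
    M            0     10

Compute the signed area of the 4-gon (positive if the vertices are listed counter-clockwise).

92.25

Apply the shoelace formula: 2A = Σ (x_i·y_{i+1} − x_{i+1}·y_i), indices taken mod 4.
Σ = (4.5) + (15) + (75) + (90) = 184.5
Signed area = Σ/2 = 92.25 (positive ⇒ counter-clockwise traversal).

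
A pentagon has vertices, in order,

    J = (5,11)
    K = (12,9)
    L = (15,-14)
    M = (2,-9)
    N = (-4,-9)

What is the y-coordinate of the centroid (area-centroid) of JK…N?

Apply Gauss's area formula. First the cross-terms c_i = x_i·y_{i+1} − x_{i+1}·y_i:
  -87, -303, -107, -54, 1  ⇒  2A = -550, A = -275.
Then Σ (y_i + y_{i+1})·c_i = 3210, so ȳ = 3210 / (6·(-275)) = -107/55.

-107/55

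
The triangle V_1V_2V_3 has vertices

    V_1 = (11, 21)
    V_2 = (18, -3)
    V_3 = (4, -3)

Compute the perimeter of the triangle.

64

|V_1V_2| = √((7)² + (-24)²) = √625 = 25
|V_2V_3| = √((-14)² + (0)²) = √196 = 14
|V_3V_1| = √((7)² + (24)²) = √625 = 25
Perimeter = 25 + 14 + 25 = 64.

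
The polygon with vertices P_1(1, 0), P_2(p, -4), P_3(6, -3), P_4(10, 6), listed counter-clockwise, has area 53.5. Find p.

Write out the shoelace sum; only the two edges meeting at P_2 involve p:
2·Area = [(1·(-4) − p·0) + (p·(-3) − 6·(-4))] + 60
       = -3·p + 80 = 107
⇒ p = -9.

-9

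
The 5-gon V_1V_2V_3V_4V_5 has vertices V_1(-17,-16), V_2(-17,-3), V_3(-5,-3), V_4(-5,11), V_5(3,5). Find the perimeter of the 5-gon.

78

|V_1V_2| = √((0)² + (13)²) = √169 = 13
|V_2V_3| = √((12)² + (0)²) = √144 = 12
|V_3V_4| = √((0)² + (14)²) = √196 = 14
|V_4V_5| = √((8)² + (-6)²) = √100 = 10
|V_5V_1| = √((-20)² + (-21)²) = √841 = 29
Perimeter = 13 + 12 + 14 + 10 + 29 = 78.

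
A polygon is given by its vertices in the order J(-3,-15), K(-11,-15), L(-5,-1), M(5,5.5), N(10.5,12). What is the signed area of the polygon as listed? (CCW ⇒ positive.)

-162.875

Apply the surveyor's formula: 2A = Σ (x_i·y_{i+1} − x_{i+1}·y_i), indices taken mod 5.
Σ = (-120) + (-64) + (-22.5) + (2.25) + (-121.5) = -325.75
Signed area = Σ/2 = -162.875 (negative ⇒ clockwise traversal).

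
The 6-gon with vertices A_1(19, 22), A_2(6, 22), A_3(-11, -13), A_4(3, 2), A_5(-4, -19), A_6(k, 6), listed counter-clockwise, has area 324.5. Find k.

9

The doubled signed area Σ (x_i y_{i+1} − x_{i+1} y_i) is linear in k.
With k=0 it equals 280; the coefficient of k is 41 (from the two edges through A_6).
So 41·k + 280 = 2·324.5 = 649 ⇒ k = 9.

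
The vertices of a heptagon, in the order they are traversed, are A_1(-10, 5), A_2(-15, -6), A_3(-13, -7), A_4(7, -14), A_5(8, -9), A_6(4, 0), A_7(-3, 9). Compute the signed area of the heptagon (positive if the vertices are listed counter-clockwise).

Apply the surveyor's formula: 2A = Σ (x_i·y_{i+1} − x_{i+1}·y_i), indices taken mod 7.
Σ = (135) + (27) + (231) + (49) + (36) + (36) + (75) = 589
Signed area = Σ/2 = 294.5 (positive ⇒ counter-clockwise traversal).

294.5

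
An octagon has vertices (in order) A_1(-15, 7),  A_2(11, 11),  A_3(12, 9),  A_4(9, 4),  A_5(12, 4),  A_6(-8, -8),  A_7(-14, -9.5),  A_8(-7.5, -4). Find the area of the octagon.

A_1→A_2: (-15)(11) − (11)(7) = -242
A_2→A_3: (11)(9) − (12)(11) = -33
A_3→A_4: (12)(4) − (9)(9) = -33
A_4→A_5: (9)(4) − (12)(4) = -12
A_5→A_6: (12)(-8) − (-8)(4) = -64
A_6→A_7: (-8)(-9.5) − (-14)(-8) = -36
A_7→A_8: (-14)(-4) − (-7.5)(-9.5) = -15.25
A_8→A_1: (-7.5)(7) − (-15)(-4) = -112.5
Σ = -547.75
Area = |Σ|/2 = 273.875.

273.875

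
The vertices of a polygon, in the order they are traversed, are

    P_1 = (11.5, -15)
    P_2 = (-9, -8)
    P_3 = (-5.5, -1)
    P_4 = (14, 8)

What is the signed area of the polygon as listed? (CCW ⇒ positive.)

-297

Apply the shoelace formula: 2A = Σ (x_i·y_{i+1} − x_{i+1}·y_i), indices taken mod 4.
P_1→P_2: (11.5)(-8) − (-9)(-15) = -227
P_2→P_3: (-9)(-1) − (-5.5)(-8) = -35
P_3→P_4: (-5.5)(8) − (14)(-1) = -30
P_4→P_1: (14)(-15) − (11.5)(8) = -302
Σ = -594
Signed area = Σ/2 = -297 (negative ⇒ clockwise traversal).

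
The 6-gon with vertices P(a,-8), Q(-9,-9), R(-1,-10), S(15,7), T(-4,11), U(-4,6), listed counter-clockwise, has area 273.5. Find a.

Write out the shoelace sum; only the two edges meeting at P involve a:
2·Area = [((-4)·(-8) − a·6) + (a·(-9) − (-9)·(-8))] + 437
       = -15·a + 397 = 547
⇒ a = -10.

-10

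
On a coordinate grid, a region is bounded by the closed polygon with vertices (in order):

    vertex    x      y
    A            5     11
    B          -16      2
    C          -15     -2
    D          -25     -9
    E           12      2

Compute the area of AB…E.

Apply the shoelace (surveyor's) formula: 2A = Σ (x_i·y_{i+1} − x_{i+1}·y_i), indices taken mod 5.
Cross-terms: 186, 62, 85, 58, 122  ⇒  Σ = 513
Area = |Σ|/2 = 256.5.

256.5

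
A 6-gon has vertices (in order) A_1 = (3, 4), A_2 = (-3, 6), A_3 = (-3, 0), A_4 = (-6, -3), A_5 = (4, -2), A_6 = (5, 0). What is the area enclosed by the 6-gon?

55.5

Apply the shoelace formula: 2A = Σ (x_i·y_{i+1} − x_{i+1}·y_i), indices taken mod 6.
Σ = (30) + (18) + (9) + (24) + (10) + (20) = 111
Area = |Σ|/2 = 55.5.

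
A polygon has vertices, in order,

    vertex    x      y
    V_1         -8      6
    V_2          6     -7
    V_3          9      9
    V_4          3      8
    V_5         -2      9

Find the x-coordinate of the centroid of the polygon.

Apply the shoelace formula. First the cross-terms c_i = x_i·y_{i+1} − x_{i+1}·y_i:
  20, 117, 45, 43, 60  ⇒  2A = 285, A = 142.5.
Then Σ (x_i + x_{i+1})·c_i = 1698, so x̄ = 1698 / (6·142.5) = 566/285.

566/285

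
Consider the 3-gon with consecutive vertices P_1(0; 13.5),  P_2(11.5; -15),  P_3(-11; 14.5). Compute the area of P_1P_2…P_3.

Apply the shoelace (surveyor's) formula: 2A = Σ (x_i·y_{i+1} − x_{i+1}·y_i), indices taken mod 3.
Σ = (-155.25) + (1.75) + (-148.5) = -302
Area = |Σ|/2 = 151.

151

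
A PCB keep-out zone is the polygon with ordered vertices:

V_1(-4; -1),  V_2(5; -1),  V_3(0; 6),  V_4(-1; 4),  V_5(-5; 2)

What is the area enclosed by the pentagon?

V_1→V_2: (-4)(-1) − (5)(-1) = 9
V_2→V_3: (5)(6) − (0)(-1) = 30
V_3→V_4: (0)(4) − (-1)(6) = 6
V_4→V_5: (-1)(2) − (-5)(4) = 18
V_5→V_1: (-5)(-1) − (-4)(2) = 13
Σ = 76
Area = |Σ|/2 = 38.

38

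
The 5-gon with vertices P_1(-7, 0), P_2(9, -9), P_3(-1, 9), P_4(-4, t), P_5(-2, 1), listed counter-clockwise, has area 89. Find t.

The doubled signed area Σ (x_i y_{i+1} − x_{i+1} y_i) is linear in t.
With t=0 it equals 174; the coefficient of t is 1 (from the two edges through P_4).
So 1·t + 174 = 2·89 = 178 ⇒ t = 4.

4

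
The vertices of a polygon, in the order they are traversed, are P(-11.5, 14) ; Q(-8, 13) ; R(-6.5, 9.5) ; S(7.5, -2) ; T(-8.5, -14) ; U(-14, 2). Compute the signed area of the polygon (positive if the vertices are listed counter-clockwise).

-297.625

Apply the shoelace (surveyor's) formula: 2A = Σ (x_i·y_{i+1} − x_{i+1}·y_i), indices taken mod 6.
Cross-terms: -37.5, 8.5, -58.25, -122, -213, -173  ⇒  Σ = -595.25
Signed area = Σ/2 = -297.625 (negative ⇒ clockwise traversal).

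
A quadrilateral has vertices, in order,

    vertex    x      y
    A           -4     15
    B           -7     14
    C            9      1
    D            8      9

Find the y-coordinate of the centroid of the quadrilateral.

Apply Gauss's area formula. First the cross-terms c_i = x_i·y_{i+1} − x_{i+1}·y_i:
  49, -133, 73, 156  ⇒  2A = 145, A = 72.5.
Then Σ (y_i + y_{i+1})·c_i = 3900, so ȳ = 3900 / (6·72.5) = 260/29.

260/29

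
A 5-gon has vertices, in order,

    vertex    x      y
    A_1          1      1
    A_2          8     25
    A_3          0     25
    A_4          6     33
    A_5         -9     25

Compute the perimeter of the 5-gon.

86

|A_1A_2| = √((7)² + (24)²) = √625 = 25
|A_2A_3| = √((-8)² + (0)²) = √64 = 8
|A_3A_4| = √((6)² + (8)²) = √100 = 10
|A_4A_5| = √((-15)² + (-8)²) = √289 = 17
|A_5A_1| = √((10)² + (-24)²) = √676 = 26
Perimeter = 25 + 8 + 10 + 17 + 26 = 86.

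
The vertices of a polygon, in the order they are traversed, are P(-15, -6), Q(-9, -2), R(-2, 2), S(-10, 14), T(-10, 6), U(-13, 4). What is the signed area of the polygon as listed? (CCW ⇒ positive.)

Apply the shoelace (surveyor's) formula: 2A = Σ (x_i·y_{i+1} − x_{i+1}·y_i), indices taken mod 6.
Σ = (-24) + (-22) + (-8) + (80) + (38) + (138) = 202
Signed area = Σ/2 = 101 (positive ⇒ counter-clockwise traversal).

101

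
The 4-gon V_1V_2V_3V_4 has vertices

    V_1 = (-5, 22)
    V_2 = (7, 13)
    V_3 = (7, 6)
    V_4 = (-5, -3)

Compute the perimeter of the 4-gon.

62

|V_1V_2| = √((12)² + (-9)²) = √225 = 15
|V_2V_3| = √((0)² + (-7)²) = √49 = 7
|V_3V_4| = √((-12)² + (-9)²) = √225 = 15
|V_4V_1| = √((0)² + (25)²) = √625 = 25
Perimeter = 15 + 7 + 15 + 25 = 62.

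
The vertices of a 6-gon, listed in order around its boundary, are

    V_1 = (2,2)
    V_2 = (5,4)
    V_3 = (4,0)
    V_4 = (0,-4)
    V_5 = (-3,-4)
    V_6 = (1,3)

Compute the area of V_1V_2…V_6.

Cross-terms: -2, -16, -16, -12, -5, -4  ⇒  Σ = -55
Area = |Σ|/2 = 27.5.

27.5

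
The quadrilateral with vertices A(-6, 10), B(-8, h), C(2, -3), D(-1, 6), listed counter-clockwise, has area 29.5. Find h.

10

Write out the shoelace sum; only the two edges meeting at B involve h:
2·Area = [((-6)·h − (-8)·10) + ((-8)·(-3) − 2·h)] + 35
       = -8·h + 139 = 59
⇒ h = 10.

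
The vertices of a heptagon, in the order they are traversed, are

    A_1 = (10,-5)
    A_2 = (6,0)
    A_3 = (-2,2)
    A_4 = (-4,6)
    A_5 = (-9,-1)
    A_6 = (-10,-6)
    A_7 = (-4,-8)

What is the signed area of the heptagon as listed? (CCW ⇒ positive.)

148

Apply Gauss's area formula: 2A = Σ (x_i·y_{i+1} − x_{i+1}·y_i), indices taken mod 7.
Cross-terms: 30, 12, -4, 58, 44, 56, 100  ⇒  Σ = 296
Signed area = Σ/2 = 148 (positive ⇒ counter-clockwise traversal).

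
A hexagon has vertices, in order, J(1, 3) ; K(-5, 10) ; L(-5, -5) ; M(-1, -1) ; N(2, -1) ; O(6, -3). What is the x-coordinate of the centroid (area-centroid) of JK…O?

-175/93

Apply Gauss's area formula. First the cross-terms c_i = x_i·y_{i+1} − x_{i+1}·y_i:
  25, 75, 0, 3, 0, 21  ⇒  2A = 124, A = 62.
Then Σ (x_i + x_{i+1})·c_i = -700, so x̄ = -700 / (6·62) = -175/93.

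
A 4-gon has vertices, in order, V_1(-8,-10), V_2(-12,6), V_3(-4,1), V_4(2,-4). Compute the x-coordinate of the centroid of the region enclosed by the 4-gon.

-1726/291

Apply the shoelace formula. First the cross-terms c_i = x_i·y_{i+1} − x_{i+1}·y_i:
  -168, 12, 14, -52  ⇒  2A = -194, A = -97.
Then Σ (x_i + x_{i+1})·c_i = 3452, so x̄ = 3452 / (6·(-97)) = -1726/291.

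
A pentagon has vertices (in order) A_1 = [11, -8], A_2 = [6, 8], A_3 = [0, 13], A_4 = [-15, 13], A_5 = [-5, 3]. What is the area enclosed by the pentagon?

218

Apply Gauss's area formula: 2A = Σ (x_i·y_{i+1} − x_{i+1}·y_i), indices taken mod 5.
Σ = (136) + (78) + (195) + (20) + (7) = 436
Area = |Σ|/2 = 218.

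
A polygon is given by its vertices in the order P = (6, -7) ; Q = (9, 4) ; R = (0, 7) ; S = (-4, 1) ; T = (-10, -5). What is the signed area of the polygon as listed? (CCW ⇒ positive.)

154

Σ = (87) + (63) + (28) + (30) + (100) = 308
Signed area = Σ/2 = 154 (positive ⇒ counter-clockwise traversal).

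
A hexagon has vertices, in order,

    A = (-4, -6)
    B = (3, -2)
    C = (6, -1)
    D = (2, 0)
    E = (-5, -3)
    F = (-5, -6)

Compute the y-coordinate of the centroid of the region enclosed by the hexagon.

Apply the shoelace (surveyor's) formula. First the cross-terms c_i = x_i·y_{i+1} − x_{i+1}·y_i:
  26, 9, 2, -6, 15, 6  ⇒  2A = 52, A = 26.
Then Σ (y_i + y_{i+1})·c_i = -426, so ȳ = -426 / (6·26) = -71/26.

-71/26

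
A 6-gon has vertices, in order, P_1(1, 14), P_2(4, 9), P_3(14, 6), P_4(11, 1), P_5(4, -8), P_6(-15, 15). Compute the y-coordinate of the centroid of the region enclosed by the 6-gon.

Apply the surveyor's formula. First the cross-terms c_i = x_i·y_{i+1} − x_{i+1}·y_i:
  -47, -102, -52, -92, -60, -225  ⇒  2A = -578, A = -289.
Then Σ (y_i + y_{i+1})·c_i = -9276, so ȳ = -9276 / (6·(-289)) = 1546/289.

1546/289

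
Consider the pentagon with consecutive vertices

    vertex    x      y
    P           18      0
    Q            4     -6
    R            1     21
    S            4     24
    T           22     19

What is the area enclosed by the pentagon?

436

Σ = (-108) + (90) + (-60) + (-452) + (-342) = -872
Area = |Σ|/2 = 436.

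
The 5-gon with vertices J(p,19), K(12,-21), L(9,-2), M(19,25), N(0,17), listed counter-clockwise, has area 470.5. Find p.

-11

The doubled signed area Σ (x_i y_{i+1} − x_{i+1} y_i) is linear in p.
With p=0 it equals 523; the coefficient of p is -38 (from the two edges through J).
So -38·p + 523 = 2·470.5 = 941 ⇒ p = -11.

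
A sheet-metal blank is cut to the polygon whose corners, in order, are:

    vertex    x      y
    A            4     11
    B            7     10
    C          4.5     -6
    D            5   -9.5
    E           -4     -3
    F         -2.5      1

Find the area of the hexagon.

116.375

Σ = (-37) + (-87) + (-12.75) + (-53) + (-11.5) + (-31.5) = -232.75
Area = |Σ|/2 = 116.375.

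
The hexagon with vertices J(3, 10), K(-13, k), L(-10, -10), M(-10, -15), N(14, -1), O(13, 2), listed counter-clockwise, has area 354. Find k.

1

Write out the shoelace sum; only the two edges meeting at K involve k:
2·Area = [(3·k − (-13)·10) + ((-13)·(-10) − (-10)·k)] + 435
       = 13·k + 695 = 708
⇒ k = 1.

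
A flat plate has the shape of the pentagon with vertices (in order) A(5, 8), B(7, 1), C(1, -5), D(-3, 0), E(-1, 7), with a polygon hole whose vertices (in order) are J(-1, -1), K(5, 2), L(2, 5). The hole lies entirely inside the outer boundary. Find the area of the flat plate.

69.5

Outer boundary:
Apply the shoelace (surveyor's) formula: 2A = Σ (x_i·y_{i+1} − x_{i+1}·y_i), indices taken mod 5.
Σ = (-51) + (-36) + (-15) + (-21) + (-43) = -166
Area = |Σ|/2 = 83.
Hole:
Σ = (3) + (21) + (3) = 27
Area = |Σ|/2 = 13.5.
Net area = 83 − 13.5 = 69.5.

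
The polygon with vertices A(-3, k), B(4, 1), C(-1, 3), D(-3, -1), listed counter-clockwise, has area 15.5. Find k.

-2

Write out the shoelace sum; only the two edges meeting at A involve k:
2·Area = [((-3)·k − (-3)·(-1)) + ((-3)·1 − 4·k)] + 23
       = -7·k + 17 = 31
⇒ k = -2.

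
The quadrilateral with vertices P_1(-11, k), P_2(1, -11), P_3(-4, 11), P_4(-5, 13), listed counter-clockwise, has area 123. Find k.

-2

The doubled signed area Σ (x_i y_{i+1} − x_{i+1} y_i) is linear in k.
With k=0 it equals 234; the coefficient of k is -6 (from the two edges through P_1).
So -6·k + 234 = 2·123 = 246 ⇒ k = -2.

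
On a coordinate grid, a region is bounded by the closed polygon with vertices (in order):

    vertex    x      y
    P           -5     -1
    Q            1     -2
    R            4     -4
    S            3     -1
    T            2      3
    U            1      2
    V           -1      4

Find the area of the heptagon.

31

Cross-terms: 11, 4, 8, 11, 1, 6, 21  ⇒  Σ = 62
Area = |Σ|/2 = 31.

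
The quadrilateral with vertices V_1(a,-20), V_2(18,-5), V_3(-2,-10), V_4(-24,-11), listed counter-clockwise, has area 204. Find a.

Write out the shoelace sum; only the two edges meeting at V_1 involve a:
2·Area = [((-24)·(-20) − a·(-11)) + (a·(-5) − 18·(-20))] + -408
       = 6·a + 432 = 408
⇒ a = -4.

-4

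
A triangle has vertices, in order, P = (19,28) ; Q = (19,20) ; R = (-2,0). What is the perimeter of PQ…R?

72

|PQ| = √((0)² + (-8)²) = √64 = 8
|QR| = √((-21)² + (-20)²) = √841 = 29
|RP| = √((21)² + (28)²) = √1225 = 35
Perimeter = 8 + 29 + 35 = 72.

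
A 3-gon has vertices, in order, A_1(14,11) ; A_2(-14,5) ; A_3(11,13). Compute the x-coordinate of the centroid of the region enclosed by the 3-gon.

11/3

Apply the surveyor's formula. First the cross-terms c_i = x_i·y_{i+1} − x_{i+1}·y_i:
  224, -237, -61  ⇒  2A = -74, A = -37.
Then Σ (x_i + x_{i+1})·c_i = -814, so x̄ = -814 / (6·(-37)) = 11/3.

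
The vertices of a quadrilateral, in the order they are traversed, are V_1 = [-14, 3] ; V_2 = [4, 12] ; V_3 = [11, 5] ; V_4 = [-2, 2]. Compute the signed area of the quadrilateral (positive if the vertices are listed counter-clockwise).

-119

Σ = (-180) + (-112) + (32) + (22) = -238
Signed area = Σ/2 = -119 (negative ⇒ clockwise traversal).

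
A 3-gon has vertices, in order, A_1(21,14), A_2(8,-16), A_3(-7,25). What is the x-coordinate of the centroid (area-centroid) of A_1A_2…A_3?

22/3

Apply the shoelace formula. First the cross-terms c_i = x_i·y_{i+1} − x_{i+1}·y_i:
  -448, 88, -623  ⇒  2A = -983, A = -491.5.
Then Σ (x_i + x_{i+1})·c_i = -21626, so x̄ = -21626 / (6·(-491.5)) = 22/3.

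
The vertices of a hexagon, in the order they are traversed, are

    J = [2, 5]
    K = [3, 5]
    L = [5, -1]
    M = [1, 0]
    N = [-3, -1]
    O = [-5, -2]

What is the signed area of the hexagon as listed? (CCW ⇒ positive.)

-26.5

J→K: (2)(5) − (3)(5) = -5
K→L: (3)(-1) − (5)(5) = -28
L→M: (5)(0) − (1)(-1) = 1
M→N: (1)(-1) − (-3)(0) = -1
N→O: (-3)(-2) − (-5)(-1) = 1
O→J: (-5)(5) − (2)(-2) = -21
Σ = -53
Signed area = Σ/2 = -26.5 (negative ⇒ clockwise traversal).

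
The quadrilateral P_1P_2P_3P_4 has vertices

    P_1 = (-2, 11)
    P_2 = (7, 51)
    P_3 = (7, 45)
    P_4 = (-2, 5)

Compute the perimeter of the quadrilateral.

94

|P_1P_2| = √((9)² + (40)²) = √1681 = 41
|P_2P_3| = √((0)² + (-6)²) = √36 = 6
|P_3P_4| = √((-9)² + (-40)²) = √1681 = 41
|P_4P_1| = √((0)² + (6)²) = √36 = 6
Perimeter = 41 + 6 + 41 + 6 = 94.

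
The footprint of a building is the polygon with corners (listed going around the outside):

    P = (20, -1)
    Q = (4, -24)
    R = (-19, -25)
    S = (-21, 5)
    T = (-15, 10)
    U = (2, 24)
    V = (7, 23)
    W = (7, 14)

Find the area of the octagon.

1319.5

Apply the shoelace (surveyor's) formula: 2A = Σ (x_i·y_{i+1} − x_{i+1}·y_i), indices taken mod 8.
Σ = (-476) + (-556) + (-620) + (-135) + (-380) + (-122) + (-63) + (-287) = -2639
Area = |Σ|/2 = 1319.5.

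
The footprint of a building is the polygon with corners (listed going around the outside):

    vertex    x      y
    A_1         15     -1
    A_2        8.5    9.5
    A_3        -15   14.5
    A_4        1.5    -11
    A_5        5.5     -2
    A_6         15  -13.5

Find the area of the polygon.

Apply the shoelace (surveyor's) formula: 2A = Σ (x_i·y_{i+1} − x_{i+1}·y_i), indices taken mod 6.
A_1→A_2: (15)(9.5) − (8.5)(-1) = 151
A_2→A_3: (8.5)(14.5) − (-15)(9.5) = 265.75
A_3→A_4: (-15)(-11) − (1.5)(14.5) = 143.25
A_4→A_5: (1.5)(-2) − (5.5)(-11) = 57.5
A_5→A_6: (5.5)(-13.5) − (15)(-2) = -44.25
A_6→A_1: (15)(-1) − (15)(-13.5) = 187.5
Σ = 760.75
Area = |Σ|/2 = 380.375.

380.375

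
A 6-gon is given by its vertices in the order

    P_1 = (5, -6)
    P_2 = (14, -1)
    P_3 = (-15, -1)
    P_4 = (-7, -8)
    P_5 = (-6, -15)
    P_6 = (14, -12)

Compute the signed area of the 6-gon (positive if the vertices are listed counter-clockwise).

Σ = (79) + (-29) + (113) + (57) + (282) + (-24) = 478
Signed area = Σ/2 = 239 (positive ⇒ counter-clockwise traversal).

239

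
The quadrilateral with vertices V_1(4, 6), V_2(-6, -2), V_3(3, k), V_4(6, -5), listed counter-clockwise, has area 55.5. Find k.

Write out the shoelace sum; only the two edges meeting at V_3 involve k:
2·Area = [((-6)·k − 3·(-2)) + (3·(-5) − 6·k)] + 84
       = -12·k + 75 = 111
⇒ k = -3.

-3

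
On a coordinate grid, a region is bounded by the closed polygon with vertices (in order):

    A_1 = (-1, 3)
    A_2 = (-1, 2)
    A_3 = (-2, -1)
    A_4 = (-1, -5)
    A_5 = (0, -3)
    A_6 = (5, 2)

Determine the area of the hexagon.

25

Cross-terms: 1, 5, 9, 3, 15, 17  ⇒  Σ = 50
Area = |Σ|/2 = 25.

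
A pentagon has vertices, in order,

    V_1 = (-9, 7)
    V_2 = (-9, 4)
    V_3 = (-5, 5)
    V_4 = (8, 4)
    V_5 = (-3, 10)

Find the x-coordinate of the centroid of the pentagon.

-228/103

Apply the surveyor's formula. First the cross-terms c_i = x_i·y_{i+1} − x_{i+1}·y_i:
  27, -25, -60, 92, 69  ⇒  2A = 103, A = 51.5.
Then Σ (x_i + x_{i+1})·c_i = -684, so x̄ = -684 / (6·51.5) = -228/103.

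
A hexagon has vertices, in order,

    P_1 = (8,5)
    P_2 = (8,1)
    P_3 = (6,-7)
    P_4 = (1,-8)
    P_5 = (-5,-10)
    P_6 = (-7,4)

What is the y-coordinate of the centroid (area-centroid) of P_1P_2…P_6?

-272/171

Apply the surveyor's formula. First the cross-terms c_i = x_i·y_{i+1} − x_{i+1}·y_i:
  -32, -62, -41, -50, -90, -67  ⇒  2A = -342, A = -171.
Then Σ (y_i + y_{i+1})·c_i = 1632, so ȳ = 1632 / (6·(-171)) = -272/171.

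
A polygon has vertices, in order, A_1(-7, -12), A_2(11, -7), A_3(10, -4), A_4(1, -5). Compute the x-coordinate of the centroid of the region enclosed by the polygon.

Apply the shoelace (surveyor's) formula. First the cross-terms c_i = x_i·y_{i+1} − x_{i+1}·y_i:
  181, 26, -46, -47  ⇒  2A = 114, A = 57.
Then Σ (x_i + x_{i+1})·c_i = 1046, so x̄ = 1046 / (6·57) = 523/171.

523/171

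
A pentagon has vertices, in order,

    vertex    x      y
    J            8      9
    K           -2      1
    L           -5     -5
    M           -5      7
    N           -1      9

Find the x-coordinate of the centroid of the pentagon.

-52/69

Apply the surveyor's formula. First the cross-terms c_i = x_i·y_{i+1} − x_{i+1}·y_i:
  26, 15, -60, -38, -81  ⇒  2A = -138, A = -69.
Then Σ (x_i + x_{i+1})·c_i = 312, so x̄ = 312 / (6·(-69)) = -52/69.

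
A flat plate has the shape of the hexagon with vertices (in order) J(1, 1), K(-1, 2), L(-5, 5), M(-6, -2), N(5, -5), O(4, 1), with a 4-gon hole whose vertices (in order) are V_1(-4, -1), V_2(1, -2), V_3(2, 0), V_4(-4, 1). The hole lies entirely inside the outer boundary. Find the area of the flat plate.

46.5

Outer boundary:
Σ = (3) + (5) + (40) + (40) + (25) + (3) = 116
Area = |Σ|/2 = 58.
Hole:
Σ = (9) + (4) + (2) + (8) = 23
Area = |Σ|/2 = 11.5.
Net area = 58 − 11.5 = 46.5.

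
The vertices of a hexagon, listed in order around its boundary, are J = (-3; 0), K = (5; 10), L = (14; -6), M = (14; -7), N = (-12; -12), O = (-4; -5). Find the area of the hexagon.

Cross-terms: -30, -170, -14, -252, 12, -15  ⇒  Σ = -469
Area = |Σ|/2 = 234.5.

234.5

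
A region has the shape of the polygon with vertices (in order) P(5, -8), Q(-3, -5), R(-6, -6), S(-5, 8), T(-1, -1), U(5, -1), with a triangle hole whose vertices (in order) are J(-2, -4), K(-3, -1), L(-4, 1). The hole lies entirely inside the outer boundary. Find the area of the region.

77

Outer boundary:
Cross-terms: -49, -12, -78, 13, 6, -35  ⇒  Σ = -155
Area = |Σ|/2 = 77.5.
Hole:
Apply the surveyor's formula: 2A = Σ (x_i·y_{i+1} − x_{i+1}·y_i), indices taken mod 3.
Σ = (-10) + (-7) + (18) = 1
Area = |Σ|/2 = 0.5.
Net area = 77.5 − 0.5 = 77.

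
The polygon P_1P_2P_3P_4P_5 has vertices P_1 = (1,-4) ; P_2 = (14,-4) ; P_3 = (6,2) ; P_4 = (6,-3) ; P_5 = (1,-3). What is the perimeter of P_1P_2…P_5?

|P_1P_2| = √((13)² + (0)²) = √169 = 13
|P_2P_3| = √((-8)² + (6)²) = √100 = 10
|P_3P_4| = √((0)² + (-5)²) = √25 = 5
|P_4P_5| = √((-5)² + (0)²) = √25 = 5
|P_5P_1| = √((0)² + (-1)²) = √1 = 1
Perimeter = 13 + 10 + 5 + 5 + 1 = 34.

34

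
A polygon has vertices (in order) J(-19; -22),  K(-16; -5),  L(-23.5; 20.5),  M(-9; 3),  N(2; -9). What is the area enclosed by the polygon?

364.25

Apply the shoelace formula: 2A = Σ (x_i·y_{i+1} − x_{i+1}·y_i), indices taken mod 5.
J→K: (-19)(-5) − (-16)(-22) = -257
K→L: (-16)(20.5) − (-23.5)(-5) = -445.5
L→M: (-23.5)(3) − (-9)(20.5) = 114
M→N: (-9)(-9) − (2)(3) = 75
N→J: (2)(-22) − (-19)(-9) = -215
Σ = -728.5
Area = |Σ|/2 = 364.25.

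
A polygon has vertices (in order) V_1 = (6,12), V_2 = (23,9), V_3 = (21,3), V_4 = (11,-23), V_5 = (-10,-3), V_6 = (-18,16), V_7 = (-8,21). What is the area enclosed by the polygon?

903.5

Apply Gauss's area formula: 2A = Σ (x_i·y_{i+1} − x_{i+1}·y_i), indices taken mod 7.
Σ = (-222) + (-120) + (-516) + (-263) + (-214) + (-250) + (-222) = -1807
Area = |Σ|/2 = 903.5.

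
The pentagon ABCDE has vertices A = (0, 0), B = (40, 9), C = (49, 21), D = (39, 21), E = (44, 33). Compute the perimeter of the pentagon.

|AB| = √((40)² + (9)²) = √1681 = 41
|BC| = √((9)² + (12)²) = √225 = 15
|CD| = √((-10)² + (0)²) = √100 = 10
|DE| = √((5)² + (12)²) = √169 = 13
|EA| = √((-44)² + (-33)²) = √3025 = 55
Perimeter = 41 + 15 + 10 + 13 + 55 = 134.

134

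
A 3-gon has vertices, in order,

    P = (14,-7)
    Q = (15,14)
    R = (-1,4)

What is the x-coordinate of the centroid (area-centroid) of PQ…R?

Apply the surveyor's formula. First the cross-terms c_i = x_i·y_{i+1} − x_{i+1}·y_i:
  301, 74, -49  ⇒  2A = 326, A = 163.
Then Σ (x_i + x_{i+1})·c_i = 9128, so x̄ = 9128 / (6·163) = 28/3.

28/3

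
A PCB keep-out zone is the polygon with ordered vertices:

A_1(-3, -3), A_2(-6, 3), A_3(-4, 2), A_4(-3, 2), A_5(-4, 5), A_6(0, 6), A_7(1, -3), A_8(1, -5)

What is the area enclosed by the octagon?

Apply the surveyor's formula: 2A = Σ (x_i·y_{i+1} − x_{i+1}·y_i), indices taken mod 8.
Σ = (-27) + (0) + (-2) + (-7) + (-24) + (-6) + (-2) + (-18) = -86
Area = |Σ|/2 = 43.

43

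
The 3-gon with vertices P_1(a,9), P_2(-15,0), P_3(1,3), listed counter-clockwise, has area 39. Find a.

Write out the shoelace sum; only the two edges meeting at P_1 involve a:
2·Area = [(1·9 − a·3) + (a·0 − (-15)·9)] + -45
       = -3·a + 99 = 78
⇒ a = 7.

7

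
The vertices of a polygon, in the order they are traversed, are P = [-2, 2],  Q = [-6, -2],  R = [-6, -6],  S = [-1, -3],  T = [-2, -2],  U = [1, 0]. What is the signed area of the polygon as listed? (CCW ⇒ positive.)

26

Apply Gauss's area formula: 2A = Σ (x_i·y_{i+1} − x_{i+1}·y_i), indices taken mod 6.
P→Q: (-2)(-2) − (-6)(2) = 16
Q→R: (-6)(-6) − (-6)(-2) = 24
R→S: (-6)(-3) − (-1)(-6) = 12
S→T: (-1)(-2) − (-2)(-3) = -4
T→U: (-2)(0) − (1)(-2) = 2
U→P: (1)(2) − (-2)(0) = 2
Σ = 52
Signed area = Σ/2 = 26 (positive ⇒ counter-clockwise traversal).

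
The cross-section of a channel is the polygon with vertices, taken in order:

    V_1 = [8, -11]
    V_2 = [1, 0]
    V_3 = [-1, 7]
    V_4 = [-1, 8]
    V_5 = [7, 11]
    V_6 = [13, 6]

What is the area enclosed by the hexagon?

171

Σ = (11) + (7) + (-1) + (-67) + (-101) + (-191) = -342
Area = |Σ|/2 = 171.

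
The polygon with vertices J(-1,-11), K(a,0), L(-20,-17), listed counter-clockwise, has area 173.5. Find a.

Write out the shoelace sum; only the two edges meeting at K involve a:
2·Area = [((-1)·0 − a·(-11)) + (a·(-17) − (-20)·0)] + 203
       = -6·a + 203 = 347
⇒ a = -24.

-24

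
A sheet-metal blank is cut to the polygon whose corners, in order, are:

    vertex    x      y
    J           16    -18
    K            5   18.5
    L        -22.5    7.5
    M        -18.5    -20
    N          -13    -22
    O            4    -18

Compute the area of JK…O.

1056.75

Cross-terms: 386, 453.75, 588.75, 147, 322, 216  ⇒  Σ = 2113.5
Area = |Σ|/2 = 1056.75.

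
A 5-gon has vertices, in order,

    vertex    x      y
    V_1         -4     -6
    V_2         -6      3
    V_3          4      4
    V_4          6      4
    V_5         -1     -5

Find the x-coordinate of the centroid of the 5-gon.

-103/99

Apply Gauss's area formula. First the cross-terms c_i = x_i·y_{i+1} − x_{i+1}·y_i:
  -48, -36, -8, -26, -14  ⇒  2A = -132, A = -66.
Then Σ (x_i + x_{i+1})·c_i = 412, so x̄ = 412 / (6·(-66)) = -103/99.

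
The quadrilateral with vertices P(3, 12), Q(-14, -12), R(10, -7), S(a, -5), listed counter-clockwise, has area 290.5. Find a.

14

Write out the shoelace sum; only the two edges meeting at S involve a:
2·Area = [(10·(-5) − a·(-7)) + (a·12 − 3·(-5))] + 350
       = 19·a + 315 = 581
⇒ a = 14.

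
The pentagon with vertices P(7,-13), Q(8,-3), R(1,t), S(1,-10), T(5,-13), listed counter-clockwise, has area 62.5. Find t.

The doubled signed area Σ (x_i y_{i+1} − x_{i+1} y_i) is linear in t.
With t=0 it equals 139; the coefficient of t is 7 (from the two edges through R).
So 7·t + 139 = 2·62.5 = 125 ⇒ t = -2.

-2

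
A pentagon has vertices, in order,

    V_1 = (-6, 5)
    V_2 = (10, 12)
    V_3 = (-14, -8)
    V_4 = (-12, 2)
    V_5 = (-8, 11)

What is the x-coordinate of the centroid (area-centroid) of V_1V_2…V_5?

Apply the surveyor's formula. First the cross-terms c_i = x_i·y_{i+1} − x_{i+1}·y_i:
  -122, 88, -124, -116, 26  ⇒  2A = -248, A = -124.
Then Σ (x_i + x_{i+1})·c_i = 4340, so x̄ = 4340 / (6·(-124)) = -35/6.

-35/6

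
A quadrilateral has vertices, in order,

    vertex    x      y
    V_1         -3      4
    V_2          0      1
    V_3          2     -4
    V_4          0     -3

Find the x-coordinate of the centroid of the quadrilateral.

Apply the shoelace (surveyor's) formula. First the cross-terms c_i = x_i·y_{i+1} − x_{i+1}·y_i:
  -3, -2, -6, -9  ⇒  2A = -20, A = -10.
Then Σ (x_i + x_{i+1})·c_i = 20, so x̄ = 20 / (6·(-10)) = -1/3.

-1/3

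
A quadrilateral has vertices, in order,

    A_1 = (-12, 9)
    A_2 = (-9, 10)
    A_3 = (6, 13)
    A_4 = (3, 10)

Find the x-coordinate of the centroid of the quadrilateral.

Apply the surveyor's formula. First the cross-terms c_i = x_i·y_{i+1} − x_{i+1}·y_i:
  -39, -177, 21, 147  ⇒  2A = -48, A = -24.
Then Σ (x_i + x_{i+1})·c_i = 216, so x̄ = 216 / (6·(-24)) = -1.5.

-1.5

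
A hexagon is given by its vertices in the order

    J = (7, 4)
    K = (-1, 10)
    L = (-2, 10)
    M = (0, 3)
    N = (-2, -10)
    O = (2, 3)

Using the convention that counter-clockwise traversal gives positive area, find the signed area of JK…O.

42.5

J→K: (7)(10) − (-1)(4) = 74
K→L: (-1)(10) − (-2)(10) = 10
L→M: (-2)(3) − (0)(10) = -6
M→N: (0)(-10) − (-2)(3) = 6
N→O: (-2)(3) − (2)(-10) = 14
O→J: (2)(4) − (7)(3) = -13
Σ = 85
Signed area = Σ/2 = 42.5 (positive ⇒ counter-clockwise traversal).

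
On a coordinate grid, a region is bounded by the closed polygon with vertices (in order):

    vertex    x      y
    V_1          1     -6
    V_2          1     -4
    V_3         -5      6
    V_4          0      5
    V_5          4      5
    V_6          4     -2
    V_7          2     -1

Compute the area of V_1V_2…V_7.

48

Σ = (2) + (-14) + (-25) + (-20) + (-28) + (0) + (-11) = -96
Area = |Σ|/2 = 48.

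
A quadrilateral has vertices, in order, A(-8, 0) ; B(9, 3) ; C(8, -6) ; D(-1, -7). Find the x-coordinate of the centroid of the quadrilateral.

Apply the shoelace (surveyor's) formula. First the cross-terms c_i = x_i·y_{i+1} − x_{i+1}·y_i:
  -24, -78, -62, -56  ⇒  2A = -220, A = -110.
Then Σ (x_i + x_{i+1})·c_i = -1280, so x̄ = -1280 / (6·(-110)) = 64/33.

64/33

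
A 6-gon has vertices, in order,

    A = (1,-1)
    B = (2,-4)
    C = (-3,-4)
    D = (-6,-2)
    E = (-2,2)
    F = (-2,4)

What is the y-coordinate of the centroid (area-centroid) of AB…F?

Apply the surveyor's formula. First the cross-terms c_i = x_i·y_{i+1} − x_{i+1}·y_i:
  -2, -20, -18, -16, -4, -2  ⇒  2A = -62, A = -31.
Then Σ (y_i + y_{i+1})·c_i = 248, so ȳ = 248 / (6·(-31)) = -4/3.

-4/3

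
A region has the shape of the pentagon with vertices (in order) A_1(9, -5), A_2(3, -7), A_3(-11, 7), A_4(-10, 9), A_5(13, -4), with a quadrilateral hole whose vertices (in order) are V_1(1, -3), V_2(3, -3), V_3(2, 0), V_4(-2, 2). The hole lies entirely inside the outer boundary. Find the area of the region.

109.5

Outer boundary:
Apply the shoelace formula: 2A = Σ (x_i·y_{i+1} − x_{i+1}·y_i), indices taken mod 5.
A_1→A_2: (9)(-7) − (3)(-5) = -48
A_2→A_3: (3)(7) − (-11)(-7) = -56
A_3→A_4: (-11)(9) − (-10)(7) = -29
A_4→A_5: (-10)(-4) − (13)(9) = -77
A_5→A_1: (13)(-5) − (9)(-4) = -29
Σ = -239
Area = |Σ|/2 = 119.5.
Hole:
Apply the shoelace formula: 2A = Σ (x_i·y_{i+1} − x_{i+1}·y_i), indices taken mod 4.
Cross-terms: 6, 6, 4, 4  ⇒  Σ = 20
Area = |Σ|/2 = 10.
Net area = 119.5 − 10 = 109.5.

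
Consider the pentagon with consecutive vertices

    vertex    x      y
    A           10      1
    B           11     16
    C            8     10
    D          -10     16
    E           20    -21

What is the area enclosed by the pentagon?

Σ = (149) + (-18) + (228) + (-110) + (230) = 479
Area = |Σ|/2 = 239.5.

239.5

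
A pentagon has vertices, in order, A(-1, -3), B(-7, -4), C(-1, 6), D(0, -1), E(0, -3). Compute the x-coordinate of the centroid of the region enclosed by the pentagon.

Apply the surveyor's formula. First the cross-terms c_i = x_i·y_{i+1} − x_{i+1}·y_i:
  -17, -46, 1, 0, -3  ⇒  2A = -65, A = -32.5.
Then Σ (x_i + x_{i+1})·c_i = 506, so x̄ = 506 / (6·(-32.5)) = -506/195.

-506/195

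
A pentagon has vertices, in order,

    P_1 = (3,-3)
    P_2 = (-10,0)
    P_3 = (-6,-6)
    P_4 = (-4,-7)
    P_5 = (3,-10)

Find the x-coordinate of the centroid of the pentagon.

-173/78

Apply the shoelace (surveyor's) formula. First the cross-terms c_i = x_i·y_{i+1} − x_{i+1}·y_i:
  -30, 60, 18, 61, 21  ⇒  2A = 130, A = 65.
Then Σ (x_i + x_{i+1})·c_i = -865, so x̄ = -865 / (6·65) = -173/78.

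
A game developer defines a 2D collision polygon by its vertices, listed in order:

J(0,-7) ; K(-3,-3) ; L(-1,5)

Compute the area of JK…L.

Apply the surveyor's formula: 2A = Σ (x_i·y_{i+1} − x_{i+1}·y_i), indices taken mod 3.
Σ = (-21) + (-18) + (7) = -32
Area = |Σ|/2 = 16.

16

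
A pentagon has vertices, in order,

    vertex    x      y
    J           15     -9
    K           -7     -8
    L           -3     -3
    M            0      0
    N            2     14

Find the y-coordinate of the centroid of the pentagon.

Apply the shoelace formula. First the cross-terms c_i = x_i·y_{i+1} − x_{i+1}·y_i:
  -183, -3, 0, 0, -228  ⇒  2A = -414, A = -207.
Then Σ (y_i + y_{i+1})·c_i = 2004, so ȳ = 2004 / (6·(-207)) = -334/207.

-334/207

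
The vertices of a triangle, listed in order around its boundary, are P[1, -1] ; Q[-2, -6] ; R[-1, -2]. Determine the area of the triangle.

Apply the shoelace (surveyor's) formula: 2A = Σ (x_i·y_{i+1} − x_{i+1}·y_i), indices taken mod 3.
P→Q: (1)(-6) − (-2)(-1) = -8
Q→R: (-2)(-2) − (-1)(-6) = -2
R→P: (-1)(-1) − (1)(-2) = 3
Σ = -7
Area = |Σ|/2 = 3.5.

3.5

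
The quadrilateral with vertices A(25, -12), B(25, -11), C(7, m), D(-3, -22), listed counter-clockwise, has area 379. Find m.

Write out the shoelace sum; only the two edges meeting at C involve m:
2·Area = [(25·m − 7·(-11)) + (7·(-22) − (-3)·m)] + 611
       = 28·m + 534 = 758
⇒ m = 8.

8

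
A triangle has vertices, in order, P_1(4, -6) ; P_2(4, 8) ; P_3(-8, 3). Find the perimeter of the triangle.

42

|P_1P_2| = √((0)² + (14)²) = √196 = 14
|P_2P_3| = √((-12)² + (-5)²) = √169 = 13
|P_3P_1| = √((12)² + (-9)²) = √225 = 15
Perimeter = 14 + 13 + 15 = 42.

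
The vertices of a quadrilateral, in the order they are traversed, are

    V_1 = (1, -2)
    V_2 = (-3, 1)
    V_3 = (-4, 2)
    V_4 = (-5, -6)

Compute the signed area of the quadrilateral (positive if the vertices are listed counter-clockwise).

21.5

V_1→V_2: (1)(1) − (-3)(-2) = -5
V_2→V_3: (-3)(2) − (-4)(1) = -2
V_3→V_4: (-4)(-6) − (-5)(2) = 34
V_4→V_1: (-5)(-2) − (1)(-6) = 16
Σ = 43
Signed area = Σ/2 = 21.5 (positive ⇒ counter-clockwise traversal).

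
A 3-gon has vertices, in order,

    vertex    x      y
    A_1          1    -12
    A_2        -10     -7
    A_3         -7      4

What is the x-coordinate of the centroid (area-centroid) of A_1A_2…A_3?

-16/3

Apply the shoelace (surveyor's) formula. First the cross-terms c_i = x_i·y_{i+1} − x_{i+1}·y_i:
  -127, -89, 80  ⇒  2A = -136, A = -68.
Then Σ (x_i + x_{i+1})·c_i = 2176, so x̄ = 2176 / (6·(-68)) = -16/3.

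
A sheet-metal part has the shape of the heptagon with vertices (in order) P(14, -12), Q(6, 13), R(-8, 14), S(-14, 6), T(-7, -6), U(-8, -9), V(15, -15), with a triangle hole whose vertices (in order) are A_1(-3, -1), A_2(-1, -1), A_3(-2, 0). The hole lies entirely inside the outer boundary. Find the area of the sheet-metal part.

507

Outer boundary:
P→Q: (14)(13) − (6)(-12) = 254
Q→R: (6)(14) − (-8)(13) = 188
R→S: (-8)(6) − (-14)(14) = 148
S→T: (-14)(-6) − (-7)(6) = 126
T→U: (-7)(-9) − (-8)(-6) = 15
U→V: (-8)(-15) − (15)(-9) = 255
V→P: (15)(-12) − (14)(-15) = 30
Σ = 1016
Area = |Σ|/2 = 508.
Hole:
Apply the surveyor's formula: 2A = Σ (x_i·y_{i+1} − x_{i+1}·y_i), indices taken mod 3.
Cross-terms: 2, -2, 2  ⇒  Σ = 2
Area = |Σ|/2 = 1.
Net area = 508 − 1 = 507.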